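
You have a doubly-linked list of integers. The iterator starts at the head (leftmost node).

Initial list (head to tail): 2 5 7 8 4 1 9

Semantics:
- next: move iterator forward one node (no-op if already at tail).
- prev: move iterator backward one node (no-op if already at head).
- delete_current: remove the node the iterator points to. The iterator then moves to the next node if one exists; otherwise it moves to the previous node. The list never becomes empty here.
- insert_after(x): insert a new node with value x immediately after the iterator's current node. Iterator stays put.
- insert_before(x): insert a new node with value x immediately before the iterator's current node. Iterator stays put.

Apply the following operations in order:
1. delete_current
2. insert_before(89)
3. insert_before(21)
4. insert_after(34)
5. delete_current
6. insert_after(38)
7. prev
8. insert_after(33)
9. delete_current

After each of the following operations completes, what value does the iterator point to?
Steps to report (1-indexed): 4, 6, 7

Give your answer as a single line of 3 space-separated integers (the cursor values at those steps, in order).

After 1 (delete_current): list=[5, 7, 8, 4, 1, 9] cursor@5
After 2 (insert_before(89)): list=[89, 5, 7, 8, 4, 1, 9] cursor@5
After 3 (insert_before(21)): list=[89, 21, 5, 7, 8, 4, 1, 9] cursor@5
After 4 (insert_after(34)): list=[89, 21, 5, 34, 7, 8, 4, 1, 9] cursor@5
After 5 (delete_current): list=[89, 21, 34, 7, 8, 4, 1, 9] cursor@34
After 6 (insert_after(38)): list=[89, 21, 34, 38, 7, 8, 4, 1, 9] cursor@34
After 7 (prev): list=[89, 21, 34, 38, 7, 8, 4, 1, 9] cursor@21
After 8 (insert_after(33)): list=[89, 21, 33, 34, 38, 7, 8, 4, 1, 9] cursor@21
After 9 (delete_current): list=[89, 33, 34, 38, 7, 8, 4, 1, 9] cursor@33

Answer: 5 34 21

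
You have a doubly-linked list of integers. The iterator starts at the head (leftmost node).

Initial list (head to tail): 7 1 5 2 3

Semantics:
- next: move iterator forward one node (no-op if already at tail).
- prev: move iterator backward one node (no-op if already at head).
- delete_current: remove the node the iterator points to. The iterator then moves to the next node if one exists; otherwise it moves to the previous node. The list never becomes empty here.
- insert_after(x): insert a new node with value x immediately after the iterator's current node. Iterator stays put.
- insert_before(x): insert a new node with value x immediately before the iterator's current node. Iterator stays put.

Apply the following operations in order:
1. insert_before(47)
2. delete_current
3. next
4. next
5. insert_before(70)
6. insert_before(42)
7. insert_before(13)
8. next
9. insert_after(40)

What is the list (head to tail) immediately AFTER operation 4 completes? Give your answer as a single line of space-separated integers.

After 1 (insert_before(47)): list=[47, 7, 1, 5, 2, 3] cursor@7
After 2 (delete_current): list=[47, 1, 5, 2, 3] cursor@1
After 3 (next): list=[47, 1, 5, 2, 3] cursor@5
After 4 (next): list=[47, 1, 5, 2, 3] cursor@2

Answer: 47 1 5 2 3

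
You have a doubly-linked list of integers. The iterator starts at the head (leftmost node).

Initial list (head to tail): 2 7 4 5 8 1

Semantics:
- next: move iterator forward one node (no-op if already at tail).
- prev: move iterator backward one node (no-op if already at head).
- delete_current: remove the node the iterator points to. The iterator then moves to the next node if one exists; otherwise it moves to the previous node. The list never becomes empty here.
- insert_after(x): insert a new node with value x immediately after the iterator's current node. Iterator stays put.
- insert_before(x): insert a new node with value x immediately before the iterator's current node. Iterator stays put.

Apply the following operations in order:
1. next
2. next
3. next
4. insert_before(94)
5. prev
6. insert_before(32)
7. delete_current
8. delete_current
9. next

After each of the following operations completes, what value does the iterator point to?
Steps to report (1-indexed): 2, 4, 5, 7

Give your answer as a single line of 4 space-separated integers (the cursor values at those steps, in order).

After 1 (next): list=[2, 7, 4, 5, 8, 1] cursor@7
After 2 (next): list=[2, 7, 4, 5, 8, 1] cursor@4
After 3 (next): list=[2, 7, 4, 5, 8, 1] cursor@5
After 4 (insert_before(94)): list=[2, 7, 4, 94, 5, 8, 1] cursor@5
After 5 (prev): list=[2, 7, 4, 94, 5, 8, 1] cursor@94
After 6 (insert_before(32)): list=[2, 7, 4, 32, 94, 5, 8, 1] cursor@94
After 7 (delete_current): list=[2, 7, 4, 32, 5, 8, 1] cursor@5
After 8 (delete_current): list=[2, 7, 4, 32, 8, 1] cursor@8
After 9 (next): list=[2, 7, 4, 32, 8, 1] cursor@1

Answer: 4 5 94 5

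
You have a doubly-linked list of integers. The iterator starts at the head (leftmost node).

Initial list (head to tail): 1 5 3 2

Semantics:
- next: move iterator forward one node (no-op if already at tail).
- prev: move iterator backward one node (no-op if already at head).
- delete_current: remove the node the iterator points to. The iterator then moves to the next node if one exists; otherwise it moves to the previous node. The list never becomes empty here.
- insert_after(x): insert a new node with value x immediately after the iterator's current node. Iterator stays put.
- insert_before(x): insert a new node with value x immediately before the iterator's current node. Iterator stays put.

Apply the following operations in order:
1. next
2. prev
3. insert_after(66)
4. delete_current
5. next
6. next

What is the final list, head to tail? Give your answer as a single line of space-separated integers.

After 1 (next): list=[1, 5, 3, 2] cursor@5
After 2 (prev): list=[1, 5, 3, 2] cursor@1
After 3 (insert_after(66)): list=[1, 66, 5, 3, 2] cursor@1
After 4 (delete_current): list=[66, 5, 3, 2] cursor@66
After 5 (next): list=[66, 5, 3, 2] cursor@5
After 6 (next): list=[66, 5, 3, 2] cursor@3

Answer: 66 5 3 2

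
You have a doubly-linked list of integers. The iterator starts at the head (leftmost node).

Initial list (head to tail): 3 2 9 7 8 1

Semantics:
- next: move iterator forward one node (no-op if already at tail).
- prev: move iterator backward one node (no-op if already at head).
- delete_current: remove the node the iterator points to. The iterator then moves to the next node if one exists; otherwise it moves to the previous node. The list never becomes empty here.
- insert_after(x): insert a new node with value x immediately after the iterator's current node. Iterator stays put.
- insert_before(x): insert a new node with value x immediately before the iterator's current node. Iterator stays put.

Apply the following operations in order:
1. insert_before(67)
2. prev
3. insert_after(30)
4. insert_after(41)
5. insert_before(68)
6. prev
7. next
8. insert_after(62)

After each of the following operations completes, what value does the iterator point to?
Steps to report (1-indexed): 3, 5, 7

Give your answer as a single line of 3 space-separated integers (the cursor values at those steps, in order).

Answer: 67 67 67

Derivation:
After 1 (insert_before(67)): list=[67, 3, 2, 9, 7, 8, 1] cursor@3
After 2 (prev): list=[67, 3, 2, 9, 7, 8, 1] cursor@67
After 3 (insert_after(30)): list=[67, 30, 3, 2, 9, 7, 8, 1] cursor@67
After 4 (insert_after(41)): list=[67, 41, 30, 3, 2, 9, 7, 8, 1] cursor@67
After 5 (insert_before(68)): list=[68, 67, 41, 30, 3, 2, 9, 7, 8, 1] cursor@67
After 6 (prev): list=[68, 67, 41, 30, 3, 2, 9, 7, 8, 1] cursor@68
After 7 (next): list=[68, 67, 41, 30, 3, 2, 9, 7, 8, 1] cursor@67
After 8 (insert_after(62)): list=[68, 67, 62, 41, 30, 3, 2, 9, 7, 8, 1] cursor@67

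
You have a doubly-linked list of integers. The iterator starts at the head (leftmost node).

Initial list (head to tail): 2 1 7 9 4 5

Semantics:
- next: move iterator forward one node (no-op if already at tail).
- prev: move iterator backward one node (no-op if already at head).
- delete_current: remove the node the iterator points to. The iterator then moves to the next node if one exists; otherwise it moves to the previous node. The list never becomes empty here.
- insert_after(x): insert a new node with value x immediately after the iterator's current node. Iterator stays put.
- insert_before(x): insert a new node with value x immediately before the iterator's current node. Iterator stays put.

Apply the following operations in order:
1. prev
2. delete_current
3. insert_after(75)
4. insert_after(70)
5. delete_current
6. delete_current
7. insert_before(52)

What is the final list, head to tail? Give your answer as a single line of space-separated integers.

Answer: 52 75 7 9 4 5

Derivation:
After 1 (prev): list=[2, 1, 7, 9, 4, 5] cursor@2
After 2 (delete_current): list=[1, 7, 9, 4, 5] cursor@1
After 3 (insert_after(75)): list=[1, 75, 7, 9, 4, 5] cursor@1
After 4 (insert_after(70)): list=[1, 70, 75, 7, 9, 4, 5] cursor@1
After 5 (delete_current): list=[70, 75, 7, 9, 4, 5] cursor@70
After 6 (delete_current): list=[75, 7, 9, 4, 5] cursor@75
After 7 (insert_before(52)): list=[52, 75, 7, 9, 4, 5] cursor@75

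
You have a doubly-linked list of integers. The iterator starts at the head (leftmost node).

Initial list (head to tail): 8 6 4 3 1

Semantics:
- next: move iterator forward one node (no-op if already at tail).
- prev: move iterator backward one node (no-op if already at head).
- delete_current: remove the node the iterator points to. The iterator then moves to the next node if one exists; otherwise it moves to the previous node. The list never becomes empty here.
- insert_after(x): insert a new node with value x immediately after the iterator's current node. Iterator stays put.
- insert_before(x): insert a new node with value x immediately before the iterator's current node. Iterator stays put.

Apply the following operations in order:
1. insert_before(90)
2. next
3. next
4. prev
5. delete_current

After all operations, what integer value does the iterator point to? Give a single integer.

After 1 (insert_before(90)): list=[90, 8, 6, 4, 3, 1] cursor@8
After 2 (next): list=[90, 8, 6, 4, 3, 1] cursor@6
After 3 (next): list=[90, 8, 6, 4, 3, 1] cursor@4
After 4 (prev): list=[90, 8, 6, 4, 3, 1] cursor@6
After 5 (delete_current): list=[90, 8, 4, 3, 1] cursor@4

Answer: 4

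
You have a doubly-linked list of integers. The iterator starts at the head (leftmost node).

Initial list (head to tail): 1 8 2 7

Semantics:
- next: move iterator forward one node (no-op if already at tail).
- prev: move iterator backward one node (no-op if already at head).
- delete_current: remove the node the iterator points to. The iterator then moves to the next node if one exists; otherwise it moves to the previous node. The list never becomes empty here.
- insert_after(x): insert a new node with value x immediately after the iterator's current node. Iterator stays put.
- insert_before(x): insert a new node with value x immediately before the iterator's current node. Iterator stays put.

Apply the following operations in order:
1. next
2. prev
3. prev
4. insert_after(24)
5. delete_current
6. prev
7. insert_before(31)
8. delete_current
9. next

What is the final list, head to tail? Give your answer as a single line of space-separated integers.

Answer: 31 8 2 7

Derivation:
After 1 (next): list=[1, 8, 2, 7] cursor@8
After 2 (prev): list=[1, 8, 2, 7] cursor@1
After 3 (prev): list=[1, 8, 2, 7] cursor@1
After 4 (insert_after(24)): list=[1, 24, 8, 2, 7] cursor@1
After 5 (delete_current): list=[24, 8, 2, 7] cursor@24
After 6 (prev): list=[24, 8, 2, 7] cursor@24
After 7 (insert_before(31)): list=[31, 24, 8, 2, 7] cursor@24
After 8 (delete_current): list=[31, 8, 2, 7] cursor@8
After 9 (next): list=[31, 8, 2, 7] cursor@2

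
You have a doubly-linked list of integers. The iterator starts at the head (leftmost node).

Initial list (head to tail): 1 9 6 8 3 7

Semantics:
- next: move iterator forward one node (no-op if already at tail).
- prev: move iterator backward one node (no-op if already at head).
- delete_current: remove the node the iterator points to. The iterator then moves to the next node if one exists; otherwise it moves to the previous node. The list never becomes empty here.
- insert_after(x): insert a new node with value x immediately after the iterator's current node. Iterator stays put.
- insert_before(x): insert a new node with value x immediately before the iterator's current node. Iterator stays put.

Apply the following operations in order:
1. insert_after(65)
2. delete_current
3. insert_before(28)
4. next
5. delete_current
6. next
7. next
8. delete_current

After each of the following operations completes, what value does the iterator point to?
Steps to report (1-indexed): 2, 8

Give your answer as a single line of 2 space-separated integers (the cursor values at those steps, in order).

Answer: 65 7

Derivation:
After 1 (insert_after(65)): list=[1, 65, 9, 6, 8, 3, 7] cursor@1
After 2 (delete_current): list=[65, 9, 6, 8, 3, 7] cursor@65
After 3 (insert_before(28)): list=[28, 65, 9, 6, 8, 3, 7] cursor@65
After 4 (next): list=[28, 65, 9, 6, 8, 3, 7] cursor@9
After 5 (delete_current): list=[28, 65, 6, 8, 3, 7] cursor@6
After 6 (next): list=[28, 65, 6, 8, 3, 7] cursor@8
After 7 (next): list=[28, 65, 6, 8, 3, 7] cursor@3
After 8 (delete_current): list=[28, 65, 6, 8, 7] cursor@7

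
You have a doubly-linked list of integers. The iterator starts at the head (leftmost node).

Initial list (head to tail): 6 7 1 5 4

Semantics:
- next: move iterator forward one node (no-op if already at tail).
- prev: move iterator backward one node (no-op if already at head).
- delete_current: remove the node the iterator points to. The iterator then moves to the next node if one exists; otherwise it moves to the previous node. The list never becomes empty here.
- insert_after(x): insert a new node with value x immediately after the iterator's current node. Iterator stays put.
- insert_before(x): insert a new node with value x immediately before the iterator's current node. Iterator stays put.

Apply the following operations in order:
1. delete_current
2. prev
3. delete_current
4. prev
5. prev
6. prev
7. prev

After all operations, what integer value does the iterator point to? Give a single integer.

Answer: 1

Derivation:
After 1 (delete_current): list=[7, 1, 5, 4] cursor@7
After 2 (prev): list=[7, 1, 5, 4] cursor@7
After 3 (delete_current): list=[1, 5, 4] cursor@1
After 4 (prev): list=[1, 5, 4] cursor@1
After 5 (prev): list=[1, 5, 4] cursor@1
After 6 (prev): list=[1, 5, 4] cursor@1
After 7 (prev): list=[1, 5, 4] cursor@1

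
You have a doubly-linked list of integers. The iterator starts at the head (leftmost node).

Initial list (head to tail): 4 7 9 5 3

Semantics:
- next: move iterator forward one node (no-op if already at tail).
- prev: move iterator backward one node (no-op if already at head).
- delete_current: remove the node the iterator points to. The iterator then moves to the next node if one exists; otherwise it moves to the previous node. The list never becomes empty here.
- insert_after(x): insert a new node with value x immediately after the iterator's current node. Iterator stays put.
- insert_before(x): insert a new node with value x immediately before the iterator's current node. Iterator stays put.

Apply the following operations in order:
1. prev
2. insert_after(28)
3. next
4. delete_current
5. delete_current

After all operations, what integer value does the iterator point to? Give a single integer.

After 1 (prev): list=[4, 7, 9, 5, 3] cursor@4
After 2 (insert_after(28)): list=[4, 28, 7, 9, 5, 3] cursor@4
After 3 (next): list=[4, 28, 7, 9, 5, 3] cursor@28
After 4 (delete_current): list=[4, 7, 9, 5, 3] cursor@7
After 5 (delete_current): list=[4, 9, 5, 3] cursor@9

Answer: 9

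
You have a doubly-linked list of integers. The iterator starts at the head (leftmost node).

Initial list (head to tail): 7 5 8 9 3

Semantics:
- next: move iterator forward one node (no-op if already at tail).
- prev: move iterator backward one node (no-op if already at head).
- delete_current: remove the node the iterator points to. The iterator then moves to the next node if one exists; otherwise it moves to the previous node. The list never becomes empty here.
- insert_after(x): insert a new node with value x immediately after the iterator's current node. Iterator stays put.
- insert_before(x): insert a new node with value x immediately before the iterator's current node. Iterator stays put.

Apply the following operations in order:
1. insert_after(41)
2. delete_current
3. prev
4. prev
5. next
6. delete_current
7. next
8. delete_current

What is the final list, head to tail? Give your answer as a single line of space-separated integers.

Answer: 41 8 3

Derivation:
After 1 (insert_after(41)): list=[7, 41, 5, 8, 9, 3] cursor@7
After 2 (delete_current): list=[41, 5, 8, 9, 3] cursor@41
After 3 (prev): list=[41, 5, 8, 9, 3] cursor@41
After 4 (prev): list=[41, 5, 8, 9, 3] cursor@41
After 5 (next): list=[41, 5, 8, 9, 3] cursor@5
After 6 (delete_current): list=[41, 8, 9, 3] cursor@8
After 7 (next): list=[41, 8, 9, 3] cursor@9
After 8 (delete_current): list=[41, 8, 3] cursor@3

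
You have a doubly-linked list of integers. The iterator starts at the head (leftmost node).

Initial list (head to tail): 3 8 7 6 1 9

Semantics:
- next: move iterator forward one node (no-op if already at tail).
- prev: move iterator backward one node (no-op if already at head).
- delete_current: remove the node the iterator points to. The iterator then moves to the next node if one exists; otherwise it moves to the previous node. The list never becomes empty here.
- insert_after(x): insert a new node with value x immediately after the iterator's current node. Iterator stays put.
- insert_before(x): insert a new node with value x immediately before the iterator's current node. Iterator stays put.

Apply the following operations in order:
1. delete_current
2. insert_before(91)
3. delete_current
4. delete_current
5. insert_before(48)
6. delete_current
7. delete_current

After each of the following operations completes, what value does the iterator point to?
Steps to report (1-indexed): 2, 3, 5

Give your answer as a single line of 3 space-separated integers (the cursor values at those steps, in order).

After 1 (delete_current): list=[8, 7, 6, 1, 9] cursor@8
After 2 (insert_before(91)): list=[91, 8, 7, 6, 1, 9] cursor@8
After 3 (delete_current): list=[91, 7, 6, 1, 9] cursor@7
After 4 (delete_current): list=[91, 6, 1, 9] cursor@6
After 5 (insert_before(48)): list=[91, 48, 6, 1, 9] cursor@6
After 6 (delete_current): list=[91, 48, 1, 9] cursor@1
After 7 (delete_current): list=[91, 48, 9] cursor@9

Answer: 8 7 6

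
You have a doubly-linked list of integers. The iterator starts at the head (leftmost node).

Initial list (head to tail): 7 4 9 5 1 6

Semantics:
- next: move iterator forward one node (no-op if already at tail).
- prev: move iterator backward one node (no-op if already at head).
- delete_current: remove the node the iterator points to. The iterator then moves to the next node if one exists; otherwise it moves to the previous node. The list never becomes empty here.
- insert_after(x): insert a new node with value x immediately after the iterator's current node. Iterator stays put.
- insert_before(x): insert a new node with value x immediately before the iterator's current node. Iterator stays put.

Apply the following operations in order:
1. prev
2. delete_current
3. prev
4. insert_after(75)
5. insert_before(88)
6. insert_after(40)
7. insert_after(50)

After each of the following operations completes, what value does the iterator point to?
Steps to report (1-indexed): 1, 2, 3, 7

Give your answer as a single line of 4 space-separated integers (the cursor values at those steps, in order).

After 1 (prev): list=[7, 4, 9, 5, 1, 6] cursor@7
After 2 (delete_current): list=[4, 9, 5, 1, 6] cursor@4
After 3 (prev): list=[4, 9, 5, 1, 6] cursor@4
After 4 (insert_after(75)): list=[4, 75, 9, 5, 1, 6] cursor@4
After 5 (insert_before(88)): list=[88, 4, 75, 9, 5, 1, 6] cursor@4
After 6 (insert_after(40)): list=[88, 4, 40, 75, 9, 5, 1, 6] cursor@4
After 7 (insert_after(50)): list=[88, 4, 50, 40, 75, 9, 5, 1, 6] cursor@4

Answer: 7 4 4 4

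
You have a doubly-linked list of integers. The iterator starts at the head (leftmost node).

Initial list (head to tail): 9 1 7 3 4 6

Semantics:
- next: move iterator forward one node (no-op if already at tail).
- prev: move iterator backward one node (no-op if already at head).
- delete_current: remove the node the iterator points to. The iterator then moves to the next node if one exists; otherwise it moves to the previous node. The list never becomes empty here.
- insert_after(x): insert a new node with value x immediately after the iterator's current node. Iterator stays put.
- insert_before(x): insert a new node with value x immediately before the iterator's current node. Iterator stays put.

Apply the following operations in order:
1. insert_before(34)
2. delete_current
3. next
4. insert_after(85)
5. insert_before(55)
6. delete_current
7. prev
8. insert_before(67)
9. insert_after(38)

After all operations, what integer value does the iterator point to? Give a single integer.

After 1 (insert_before(34)): list=[34, 9, 1, 7, 3, 4, 6] cursor@9
After 2 (delete_current): list=[34, 1, 7, 3, 4, 6] cursor@1
After 3 (next): list=[34, 1, 7, 3, 4, 6] cursor@7
After 4 (insert_after(85)): list=[34, 1, 7, 85, 3, 4, 6] cursor@7
After 5 (insert_before(55)): list=[34, 1, 55, 7, 85, 3, 4, 6] cursor@7
After 6 (delete_current): list=[34, 1, 55, 85, 3, 4, 6] cursor@85
After 7 (prev): list=[34, 1, 55, 85, 3, 4, 6] cursor@55
After 8 (insert_before(67)): list=[34, 1, 67, 55, 85, 3, 4, 6] cursor@55
After 9 (insert_after(38)): list=[34, 1, 67, 55, 38, 85, 3, 4, 6] cursor@55

Answer: 55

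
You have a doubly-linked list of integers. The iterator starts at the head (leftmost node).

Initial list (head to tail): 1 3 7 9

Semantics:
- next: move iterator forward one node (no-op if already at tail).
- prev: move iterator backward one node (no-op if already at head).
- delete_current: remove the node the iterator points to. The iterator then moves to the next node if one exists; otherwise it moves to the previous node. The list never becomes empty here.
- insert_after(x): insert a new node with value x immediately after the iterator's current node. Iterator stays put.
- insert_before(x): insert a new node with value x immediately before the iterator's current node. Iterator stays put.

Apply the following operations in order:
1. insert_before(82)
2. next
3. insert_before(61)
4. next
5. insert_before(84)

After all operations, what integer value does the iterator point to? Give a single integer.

Answer: 7

Derivation:
After 1 (insert_before(82)): list=[82, 1, 3, 7, 9] cursor@1
After 2 (next): list=[82, 1, 3, 7, 9] cursor@3
After 3 (insert_before(61)): list=[82, 1, 61, 3, 7, 9] cursor@3
After 4 (next): list=[82, 1, 61, 3, 7, 9] cursor@7
After 5 (insert_before(84)): list=[82, 1, 61, 3, 84, 7, 9] cursor@7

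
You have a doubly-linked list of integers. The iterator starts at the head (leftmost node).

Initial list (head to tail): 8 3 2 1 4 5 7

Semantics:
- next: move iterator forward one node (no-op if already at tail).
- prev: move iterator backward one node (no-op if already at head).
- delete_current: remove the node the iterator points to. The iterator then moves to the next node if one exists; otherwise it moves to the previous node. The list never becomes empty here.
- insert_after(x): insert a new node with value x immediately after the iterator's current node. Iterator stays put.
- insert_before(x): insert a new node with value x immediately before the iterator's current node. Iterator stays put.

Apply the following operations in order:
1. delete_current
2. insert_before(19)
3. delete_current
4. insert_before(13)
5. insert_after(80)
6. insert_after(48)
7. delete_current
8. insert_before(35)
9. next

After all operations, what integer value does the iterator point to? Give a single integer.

After 1 (delete_current): list=[3, 2, 1, 4, 5, 7] cursor@3
After 2 (insert_before(19)): list=[19, 3, 2, 1, 4, 5, 7] cursor@3
After 3 (delete_current): list=[19, 2, 1, 4, 5, 7] cursor@2
After 4 (insert_before(13)): list=[19, 13, 2, 1, 4, 5, 7] cursor@2
After 5 (insert_after(80)): list=[19, 13, 2, 80, 1, 4, 5, 7] cursor@2
After 6 (insert_after(48)): list=[19, 13, 2, 48, 80, 1, 4, 5, 7] cursor@2
After 7 (delete_current): list=[19, 13, 48, 80, 1, 4, 5, 7] cursor@48
After 8 (insert_before(35)): list=[19, 13, 35, 48, 80, 1, 4, 5, 7] cursor@48
After 9 (next): list=[19, 13, 35, 48, 80, 1, 4, 5, 7] cursor@80

Answer: 80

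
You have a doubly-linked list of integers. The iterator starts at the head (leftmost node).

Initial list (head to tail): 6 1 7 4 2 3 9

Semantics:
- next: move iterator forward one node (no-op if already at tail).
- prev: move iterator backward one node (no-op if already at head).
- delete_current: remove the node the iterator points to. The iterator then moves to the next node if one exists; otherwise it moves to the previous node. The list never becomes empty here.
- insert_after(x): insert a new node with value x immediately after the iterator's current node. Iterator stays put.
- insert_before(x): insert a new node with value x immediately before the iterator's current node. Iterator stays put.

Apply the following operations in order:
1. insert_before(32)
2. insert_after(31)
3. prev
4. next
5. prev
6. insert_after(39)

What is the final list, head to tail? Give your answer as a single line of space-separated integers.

After 1 (insert_before(32)): list=[32, 6, 1, 7, 4, 2, 3, 9] cursor@6
After 2 (insert_after(31)): list=[32, 6, 31, 1, 7, 4, 2, 3, 9] cursor@6
After 3 (prev): list=[32, 6, 31, 1, 7, 4, 2, 3, 9] cursor@32
After 4 (next): list=[32, 6, 31, 1, 7, 4, 2, 3, 9] cursor@6
After 5 (prev): list=[32, 6, 31, 1, 7, 4, 2, 3, 9] cursor@32
After 6 (insert_after(39)): list=[32, 39, 6, 31, 1, 7, 4, 2, 3, 9] cursor@32

Answer: 32 39 6 31 1 7 4 2 3 9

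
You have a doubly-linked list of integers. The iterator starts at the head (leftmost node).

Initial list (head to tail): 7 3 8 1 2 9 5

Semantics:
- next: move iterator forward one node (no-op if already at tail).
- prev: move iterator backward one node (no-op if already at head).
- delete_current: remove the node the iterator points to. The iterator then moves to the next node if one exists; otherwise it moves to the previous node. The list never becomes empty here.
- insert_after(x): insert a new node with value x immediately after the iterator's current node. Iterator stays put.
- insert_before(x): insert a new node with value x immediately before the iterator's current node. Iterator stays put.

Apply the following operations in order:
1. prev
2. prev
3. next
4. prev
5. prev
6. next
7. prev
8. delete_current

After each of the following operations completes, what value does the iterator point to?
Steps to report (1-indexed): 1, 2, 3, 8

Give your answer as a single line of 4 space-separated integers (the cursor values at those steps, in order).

After 1 (prev): list=[7, 3, 8, 1, 2, 9, 5] cursor@7
After 2 (prev): list=[7, 3, 8, 1, 2, 9, 5] cursor@7
After 3 (next): list=[7, 3, 8, 1, 2, 9, 5] cursor@3
After 4 (prev): list=[7, 3, 8, 1, 2, 9, 5] cursor@7
After 5 (prev): list=[7, 3, 8, 1, 2, 9, 5] cursor@7
After 6 (next): list=[7, 3, 8, 1, 2, 9, 5] cursor@3
After 7 (prev): list=[7, 3, 8, 1, 2, 9, 5] cursor@7
After 8 (delete_current): list=[3, 8, 1, 2, 9, 5] cursor@3

Answer: 7 7 3 3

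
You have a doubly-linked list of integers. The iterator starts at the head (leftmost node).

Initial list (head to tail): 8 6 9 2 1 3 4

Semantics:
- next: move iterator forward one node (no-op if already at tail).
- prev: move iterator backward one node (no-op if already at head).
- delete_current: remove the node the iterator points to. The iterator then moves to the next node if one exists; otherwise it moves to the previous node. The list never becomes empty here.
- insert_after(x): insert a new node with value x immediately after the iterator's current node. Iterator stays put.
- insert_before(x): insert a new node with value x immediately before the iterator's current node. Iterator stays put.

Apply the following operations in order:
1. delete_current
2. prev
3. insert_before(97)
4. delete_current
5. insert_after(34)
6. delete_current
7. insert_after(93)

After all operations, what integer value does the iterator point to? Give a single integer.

Answer: 34

Derivation:
After 1 (delete_current): list=[6, 9, 2, 1, 3, 4] cursor@6
After 2 (prev): list=[6, 9, 2, 1, 3, 4] cursor@6
After 3 (insert_before(97)): list=[97, 6, 9, 2, 1, 3, 4] cursor@6
After 4 (delete_current): list=[97, 9, 2, 1, 3, 4] cursor@9
After 5 (insert_after(34)): list=[97, 9, 34, 2, 1, 3, 4] cursor@9
After 6 (delete_current): list=[97, 34, 2, 1, 3, 4] cursor@34
After 7 (insert_after(93)): list=[97, 34, 93, 2, 1, 3, 4] cursor@34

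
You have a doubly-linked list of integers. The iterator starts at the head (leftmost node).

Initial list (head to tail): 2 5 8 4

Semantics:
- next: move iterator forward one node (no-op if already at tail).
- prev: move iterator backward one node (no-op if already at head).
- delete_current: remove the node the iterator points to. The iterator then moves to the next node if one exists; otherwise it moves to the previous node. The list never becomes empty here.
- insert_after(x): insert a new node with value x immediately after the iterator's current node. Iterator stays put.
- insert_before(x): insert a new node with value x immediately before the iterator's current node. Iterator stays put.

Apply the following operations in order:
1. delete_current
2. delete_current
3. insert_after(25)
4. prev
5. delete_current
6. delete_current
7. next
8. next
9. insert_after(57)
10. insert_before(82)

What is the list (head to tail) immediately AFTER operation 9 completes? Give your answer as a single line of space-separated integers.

Answer: 4 57

Derivation:
After 1 (delete_current): list=[5, 8, 4] cursor@5
After 2 (delete_current): list=[8, 4] cursor@8
After 3 (insert_after(25)): list=[8, 25, 4] cursor@8
After 4 (prev): list=[8, 25, 4] cursor@8
After 5 (delete_current): list=[25, 4] cursor@25
After 6 (delete_current): list=[4] cursor@4
After 7 (next): list=[4] cursor@4
After 8 (next): list=[4] cursor@4
After 9 (insert_after(57)): list=[4, 57] cursor@4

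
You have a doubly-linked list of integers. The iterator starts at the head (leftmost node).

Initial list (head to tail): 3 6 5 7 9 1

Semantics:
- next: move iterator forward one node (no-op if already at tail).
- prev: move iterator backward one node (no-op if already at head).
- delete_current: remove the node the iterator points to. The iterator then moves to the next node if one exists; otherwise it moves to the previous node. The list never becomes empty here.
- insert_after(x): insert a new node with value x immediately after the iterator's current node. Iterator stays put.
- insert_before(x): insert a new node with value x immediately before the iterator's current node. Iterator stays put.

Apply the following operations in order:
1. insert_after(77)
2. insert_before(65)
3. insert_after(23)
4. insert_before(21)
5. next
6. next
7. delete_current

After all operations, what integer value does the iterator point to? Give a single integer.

Answer: 6

Derivation:
After 1 (insert_after(77)): list=[3, 77, 6, 5, 7, 9, 1] cursor@3
After 2 (insert_before(65)): list=[65, 3, 77, 6, 5, 7, 9, 1] cursor@3
After 3 (insert_after(23)): list=[65, 3, 23, 77, 6, 5, 7, 9, 1] cursor@3
After 4 (insert_before(21)): list=[65, 21, 3, 23, 77, 6, 5, 7, 9, 1] cursor@3
After 5 (next): list=[65, 21, 3, 23, 77, 6, 5, 7, 9, 1] cursor@23
After 6 (next): list=[65, 21, 3, 23, 77, 6, 5, 7, 9, 1] cursor@77
After 7 (delete_current): list=[65, 21, 3, 23, 6, 5, 7, 9, 1] cursor@6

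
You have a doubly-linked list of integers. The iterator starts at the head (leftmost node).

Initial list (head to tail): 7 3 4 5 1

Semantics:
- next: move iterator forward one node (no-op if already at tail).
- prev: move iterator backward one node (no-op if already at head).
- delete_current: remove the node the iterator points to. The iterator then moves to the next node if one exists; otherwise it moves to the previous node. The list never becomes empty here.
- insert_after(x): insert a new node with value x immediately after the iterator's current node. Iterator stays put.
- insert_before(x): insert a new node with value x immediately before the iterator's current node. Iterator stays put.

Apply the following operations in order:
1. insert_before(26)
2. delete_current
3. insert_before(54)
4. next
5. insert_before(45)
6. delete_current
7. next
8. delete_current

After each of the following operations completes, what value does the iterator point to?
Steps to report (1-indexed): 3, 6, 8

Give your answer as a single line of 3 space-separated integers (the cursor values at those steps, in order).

Answer: 3 5 5

Derivation:
After 1 (insert_before(26)): list=[26, 7, 3, 4, 5, 1] cursor@7
After 2 (delete_current): list=[26, 3, 4, 5, 1] cursor@3
After 3 (insert_before(54)): list=[26, 54, 3, 4, 5, 1] cursor@3
After 4 (next): list=[26, 54, 3, 4, 5, 1] cursor@4
After 5 (insert_before(45)): list=[26, 54, 3, 45, 4, 5, 1] cursor@4
After 6 (delete_current): list=[26, 54, 3, 45, 5, 1] cursor@5
After 7 (next): list=[26, 54, 3, 45, 5, 1] cursor@1
After 8 (delete_current): list=[26, 54, 3, 45, 5] cursor@5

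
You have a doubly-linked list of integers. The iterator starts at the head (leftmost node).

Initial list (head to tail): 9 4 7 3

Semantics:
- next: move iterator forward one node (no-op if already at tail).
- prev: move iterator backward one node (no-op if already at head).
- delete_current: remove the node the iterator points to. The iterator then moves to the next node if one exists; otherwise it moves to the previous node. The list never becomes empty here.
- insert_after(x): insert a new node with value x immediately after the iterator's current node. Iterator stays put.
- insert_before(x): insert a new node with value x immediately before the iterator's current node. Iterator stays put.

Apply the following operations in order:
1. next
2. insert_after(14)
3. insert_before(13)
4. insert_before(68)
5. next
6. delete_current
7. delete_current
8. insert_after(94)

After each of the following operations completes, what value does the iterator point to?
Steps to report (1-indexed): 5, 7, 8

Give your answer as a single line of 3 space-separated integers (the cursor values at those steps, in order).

Answer: 14 3 3

Derivation:
After 1 (next): list=[9, 4, 7, 3] cursor@4
After 2 (insert_after(14)): list=[9, 4, 14, 7, 3] cursor@4
After 3 (insert_before(13)): list=[9, 13, 4, 14, 7, 3] cursor@4
After 4 (insert_before(68)): list=[9, 13, 68, 4, 14, 7, 3] cursor@4
After 5 (next): list=[9, 13, 68, 4, 14, 7, 3] cursor@14
After 6 (delete_current): list=[9, 13, 68, 4, 7, 3] cursor@7
After 7 (delete_current): list=[9, 13, 68, 4, 3] cursor@3
After 8 (insert_after(94)): list=[9, 13, 68, 4, 3, 94] cursor@3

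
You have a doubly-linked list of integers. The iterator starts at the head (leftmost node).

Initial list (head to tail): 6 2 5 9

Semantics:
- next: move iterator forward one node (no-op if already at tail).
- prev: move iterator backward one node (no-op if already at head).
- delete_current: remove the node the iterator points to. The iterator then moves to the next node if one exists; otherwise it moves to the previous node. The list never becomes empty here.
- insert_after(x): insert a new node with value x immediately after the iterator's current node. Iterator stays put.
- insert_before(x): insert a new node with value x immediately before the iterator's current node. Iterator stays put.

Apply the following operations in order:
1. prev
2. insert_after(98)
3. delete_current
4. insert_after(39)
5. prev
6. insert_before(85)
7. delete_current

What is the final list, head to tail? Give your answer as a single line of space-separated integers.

After 1 (prev): list=[6, 2, 5, 9] cursor@6
After 2 (insert_after(98)): list=[6, 98, 2, 5, 9] cursor@6
After 3 (delete_current): list=[98, 2, 5, 9] cursor@98
After 4 (insert_after(39)): list=[98, 39, 2, 5, 9] cursor@98
After 5 (prev): list=[98, 39, 2, 5, 9] cursor@98
After 6 (insert_before(85)): list=[85, 98, 39, 2, 5, 9] cursor@98
After 7 (delete_current): list=[85, 39, 2, 5, 9] cursor@39

Answer: 85 39 2 5 9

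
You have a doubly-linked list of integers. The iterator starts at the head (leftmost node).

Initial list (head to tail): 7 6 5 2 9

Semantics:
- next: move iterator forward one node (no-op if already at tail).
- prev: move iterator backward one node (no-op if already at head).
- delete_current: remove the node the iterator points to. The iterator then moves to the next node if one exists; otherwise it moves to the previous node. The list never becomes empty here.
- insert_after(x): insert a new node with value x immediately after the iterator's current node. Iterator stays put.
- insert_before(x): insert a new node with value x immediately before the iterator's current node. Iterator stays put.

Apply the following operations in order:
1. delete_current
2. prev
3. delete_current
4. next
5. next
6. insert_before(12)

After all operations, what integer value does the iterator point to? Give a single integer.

After 1 (delete_current): list=[6, 5, 2, 9] cursor@6
After 2 (prev): list=[6, 5, 2, 9] cursor@6
After 3 (delete_current): list=[5, 2, 9] cursor@5
After 4 (next): list=[5, 2, 9] cursor@2
After 5 (next): list=[5, 2, 9] cursor@9
After 6 (insert_before(12)): list=[5, 2, 12, 9] cursor@9

Answer: 9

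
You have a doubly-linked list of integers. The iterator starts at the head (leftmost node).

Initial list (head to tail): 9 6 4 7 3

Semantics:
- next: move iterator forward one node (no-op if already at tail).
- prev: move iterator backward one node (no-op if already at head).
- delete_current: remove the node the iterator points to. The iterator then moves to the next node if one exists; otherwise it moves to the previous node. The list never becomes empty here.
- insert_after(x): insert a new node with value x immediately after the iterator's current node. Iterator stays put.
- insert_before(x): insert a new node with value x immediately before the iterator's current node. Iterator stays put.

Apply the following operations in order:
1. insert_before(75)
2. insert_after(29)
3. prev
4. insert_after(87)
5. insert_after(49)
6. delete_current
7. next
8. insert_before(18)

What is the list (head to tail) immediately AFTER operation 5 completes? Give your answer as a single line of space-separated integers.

Answer: 75 49 87 9 29 6 4 7 3

Derivation:
After 1 (insert_before(75)): list=[75, 9, 6, 4, 7, 3] cursor@9
After 2 (insert_after(29)): list=[75, 9, 29, 6, 4, 7, 3] cursor@9
After 3 (prev): list=[75, 9, 29, 6, 4, 7, 3] cursor@75
After 4 (insert_after(87)): list=[75, 87, 9, 29, 6, 4, 7, 3] cursor@75
After 5 (insert_after(49)): list=[75, 49, 87, 9, 29, 6, 4, 7, 3] cursor@75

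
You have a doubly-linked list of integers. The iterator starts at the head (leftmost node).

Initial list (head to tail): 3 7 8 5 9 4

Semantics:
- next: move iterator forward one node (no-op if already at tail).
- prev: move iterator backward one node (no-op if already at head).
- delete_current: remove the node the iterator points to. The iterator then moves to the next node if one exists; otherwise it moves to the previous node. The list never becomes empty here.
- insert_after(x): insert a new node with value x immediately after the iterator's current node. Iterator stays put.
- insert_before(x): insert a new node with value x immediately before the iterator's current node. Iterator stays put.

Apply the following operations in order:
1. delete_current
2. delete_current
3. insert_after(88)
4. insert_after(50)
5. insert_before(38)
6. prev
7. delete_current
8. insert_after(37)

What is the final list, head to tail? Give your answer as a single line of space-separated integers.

After 1 (delete_current): list=[7, 8, 5, 9, 4] cursor@7
After 2 (delete_current): list=[8, 5, 9, 4] cursor@8
After 3 (insert_after(88)): list=[8, 88, 5, 9, 4] cursor@8
After 4 (insert_after(50)): list=[8, 50, 88, 5, 9, 4] cursor@8
After 5 (insert_before(38)): list=[38, 8, 50, 88, 5, 9, 4] cursor@8
After 6 (prev): list=[38, 8, 50, 88, 5, 9, 4] cursor@38
After 7 (delete_current): list=[8, 50, 88, 5, 9, 4] cursor@8
After 8 (insert_after(37)): list=[8, 37, 50, 88, 5, 9, 4] cursor@8

Answer: 8 37 50 88 5 9 4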